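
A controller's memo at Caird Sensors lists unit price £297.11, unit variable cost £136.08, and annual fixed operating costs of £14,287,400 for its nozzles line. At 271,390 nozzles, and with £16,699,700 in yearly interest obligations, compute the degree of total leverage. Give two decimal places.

At 271,390 units, contribution = 271,390 × £161.03 = £43,701,931.70.
Subtracting fixed costs: EBIT = £43,701,931.70 − £14,287,400 = £29,414,531.70. Interest = £16,699,700.00, so EBIT − I = £12,714,831.70.
DCL = contribution ÷ (EBIT − I) = £43,701,931.70 ÷ £12,714,831.70 = 3.4371.

3.44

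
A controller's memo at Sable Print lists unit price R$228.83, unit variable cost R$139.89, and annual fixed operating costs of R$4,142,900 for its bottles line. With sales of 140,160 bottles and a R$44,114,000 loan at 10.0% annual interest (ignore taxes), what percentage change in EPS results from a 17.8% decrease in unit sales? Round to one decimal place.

At 140,160 units, contribution = 140,160 × R$88.94 = R$12,465,830.40.
Subtracting fixed costs: EBIT = R$12,465,830.40 − R$4,142,900 = R$8,322,930.40.
After interest of R$4,411,400.00, pre-tax earnings = R$3,911,530.40.
Degree of combined leverage = contribution ÷ (EBIT − I) = R$12,465,830.40 ÷ R$3,911,530.40 = 3.1869.
EPS therefore changes by 3.1869 × (-17.8%) = -56.7%.

-56.7%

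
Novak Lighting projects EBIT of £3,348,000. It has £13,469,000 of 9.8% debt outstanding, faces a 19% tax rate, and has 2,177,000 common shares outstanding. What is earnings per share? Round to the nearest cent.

£0.75

Pre-tax income = £3,348,000 − £1,319,962.00 = £2,028,038.00.
Net income = £2,028,038.00 × (1 − 0.19) = £1,642,710.78.
EPS = £1,642,710.78 ÷ 2,177,000 = £0.75.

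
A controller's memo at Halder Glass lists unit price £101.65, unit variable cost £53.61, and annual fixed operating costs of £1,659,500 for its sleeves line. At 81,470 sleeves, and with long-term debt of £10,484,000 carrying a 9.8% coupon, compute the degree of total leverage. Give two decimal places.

3.19

At 81,470 units, contribution = 81,470 × £48.04 = £3,913,818.80.
EBIT = £3,913,818.80 − £1,659,500 = £2,254,318.80. Interest = £1,027,432.00.
DOL = £3,913,818.80 ÷ £2,254,318.80 = 1.7361; DFL = £2,254,318.80 ÷ £1,226,886.80 = 1.8374.
Combined leverage = 1.7361 × 1.8374 = 3.1899.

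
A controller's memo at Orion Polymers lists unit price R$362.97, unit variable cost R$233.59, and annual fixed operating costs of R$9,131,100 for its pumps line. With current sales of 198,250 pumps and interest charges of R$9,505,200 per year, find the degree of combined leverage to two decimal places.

Total contribution margin = 198,250 × R$129.38 = R$25,649,585.00.
EBIT = R$25,649,585.00 − R$9,131,100 = R$16,518,485.00. Interest = R$9,505,200.00, so EBIT − I = R$7,013,285.00.
Degree of total leverage = total CM / (EBIT − interest) = R$25,649,585.00 / R$7,013,285.00 = 3.6573.

3.66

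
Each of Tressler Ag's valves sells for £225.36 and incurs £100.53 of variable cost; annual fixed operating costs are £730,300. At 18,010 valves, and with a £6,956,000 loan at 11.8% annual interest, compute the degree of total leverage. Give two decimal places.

Total contribution margin = 18,010 × £124.83 = £2,248,188.30.
EBIT = £2,248,188.30 − £730,300 = £1,517,888.30. Interest = £820,808.00.
DOL = £2,248,188.30 ÷ £1,517,888.30 = 1.4811; DFL = £1,517,888.30 ÷ £697,080.30 = 2.1775.
DCL = DOL × DFL = 1.4811 × 2.1775 = 3.2251.

3.23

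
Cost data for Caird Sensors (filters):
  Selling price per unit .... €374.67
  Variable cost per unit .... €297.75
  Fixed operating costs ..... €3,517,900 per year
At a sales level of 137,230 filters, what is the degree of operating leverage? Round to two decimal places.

1.50

At 137,230 units, contribution = 137,230 × €76.92 = €10,555,731.60.
Operating income = contribution − fixed costs = €10,555,731.60 − €3,517,900 = €7,037,831.60.
Degree of operating leverage = €10,555,731.60 / €7,037,831.60 = 1.4999.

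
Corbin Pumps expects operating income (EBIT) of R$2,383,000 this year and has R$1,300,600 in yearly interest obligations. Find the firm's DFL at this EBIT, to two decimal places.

2.20

Interest = R$1,300,600.00.
Degree of financial leverage = EBIT / (EBIT − interest) = R$2,383,000 / R$1,082,400.00 = 2.2016.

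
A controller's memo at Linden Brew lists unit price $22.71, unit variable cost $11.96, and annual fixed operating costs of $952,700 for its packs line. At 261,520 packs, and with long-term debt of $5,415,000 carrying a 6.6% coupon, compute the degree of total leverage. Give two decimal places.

Contribution at this volume is 261,520 × $10.75 = $2,811,340.00.
Subtracting fixed costs: EBIT = $2,811,340.00 − $952,700 = $1,858,640.00. Interest = $357,390.00.
DOL = $2,811,340.00 ÷ $1,858,640.00 = 1.5126; DFL = $1,858,640.00 ÷ $1,501,250.00 = 1.2381.
DCL = DOL × DFL = 1.5126 × 1.2381 = 1.8728.

1.87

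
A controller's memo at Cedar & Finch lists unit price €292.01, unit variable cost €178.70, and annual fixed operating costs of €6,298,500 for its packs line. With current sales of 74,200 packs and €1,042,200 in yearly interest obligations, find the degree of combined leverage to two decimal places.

7.88

Contribution at this volume is 74,200 × €113.31 = €8,407,602.00.
Subtracting fixed costs: EBIT = €8,407,602.00 − €6,298,500 = €2,109,102.00. Interest = €1,042,200.00, so EBIT − I = €1,066,902.00.
Degree of total leverage = total CM / (EBIT − interest) = €8,407,602.00 / €1,066,902.00 = 7.8804.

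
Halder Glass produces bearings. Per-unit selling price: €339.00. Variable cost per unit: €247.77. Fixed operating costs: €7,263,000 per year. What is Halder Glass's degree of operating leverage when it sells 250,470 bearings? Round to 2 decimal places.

Contribution at this volume is 250,470 × €91.23 = €22,850,378.10.
Operating income = contribution − fixed costs = €22,850,378.10 − €7,263,000 = €15,587,378.10.
So DOL = total CM / EBIT = €22,850,378.10 / €15,587,378.10 = 1.4660.

1.47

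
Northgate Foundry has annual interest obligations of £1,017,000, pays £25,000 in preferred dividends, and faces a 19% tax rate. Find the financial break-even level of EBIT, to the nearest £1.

£1,047,864

Grossing the preferred dividend up to pre-tax terms: £25,000 / (1 − 0.19) = £30,864.20.
Financial break-even EBIT = interest + D_p ÷ (1 − t) = £1,017,000 + £30,864.20 = £1,047,864.20.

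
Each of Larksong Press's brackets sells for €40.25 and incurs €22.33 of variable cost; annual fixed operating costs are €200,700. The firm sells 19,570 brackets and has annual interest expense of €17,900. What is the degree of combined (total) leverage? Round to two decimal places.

Contribution at this volume is 19,570 × €17.92 = €350,694.40.
EBIT = €350,694.40 − €200,700 = €149,994.40. Interest = €17,900.00, so EBIT − I = €132,094.40.
Degree of total leverage = total CM / (EBIT − interest) = €350,694.40 / €132,094.40 = 2.6549.

2.65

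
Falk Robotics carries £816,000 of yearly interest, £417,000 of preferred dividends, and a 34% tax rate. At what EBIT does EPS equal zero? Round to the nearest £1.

£1,447,818

Preferred dividends are paid after tax, so their pre-tax equivalent is £417,000 ÷ (1 − 0.34) = £631,818.18.
Financial break-even EBIT = interest + D_p ÷ (1 − t) = £816,000 + £631,818.18 = £1,447,818.18.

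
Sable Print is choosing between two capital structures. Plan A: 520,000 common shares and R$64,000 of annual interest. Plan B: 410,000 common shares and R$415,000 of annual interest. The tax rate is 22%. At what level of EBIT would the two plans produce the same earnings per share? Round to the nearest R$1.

R$1,723,273

At indifference, (EBIT − 64,000)(1 − t)/520,000 = (EBIT − 415,000)(1 − t)/410,000.
Cancelling (1 − t) and cross-multiplying: 410,000·(EBIT − 64,000) = 520,000·(EBIT − 415,000).
EBIT × (520,000 − 410,000) = 415,000 × 520,000 − 64,000 × 410,000 = 189,560,000,000, so EBIT = 189,560,000,000 ÷ 110,000 = 1,723,272.73.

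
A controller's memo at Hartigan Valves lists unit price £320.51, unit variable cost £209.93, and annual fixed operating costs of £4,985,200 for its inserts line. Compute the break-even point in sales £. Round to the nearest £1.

£14,449,326

CM per unit = £320.51 − £209.93 = £110.58; CM ratio = £110.58 / £320.51 = 0.3450.
Break-even revenue = fixed costs × price ÷ CM = £4,985,200 × £320.51 ÷ £110.58 = £14,449,326.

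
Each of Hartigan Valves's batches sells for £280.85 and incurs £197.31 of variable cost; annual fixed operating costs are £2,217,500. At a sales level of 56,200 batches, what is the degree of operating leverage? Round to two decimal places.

1.90

Contribution at this volume is 56,200 × £83.54 = £4,694,948.00.
EBIT = £4,694,948.00 − £2,217,500 = £2,477,448.00.
DOL = contribution ÷ EBIT = £4,694,948.00 ÷ £2,477,448.00 = 1.8951.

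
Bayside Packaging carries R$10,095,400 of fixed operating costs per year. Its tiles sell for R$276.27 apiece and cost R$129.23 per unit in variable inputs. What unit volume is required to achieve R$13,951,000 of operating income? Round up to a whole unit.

Contribution margin per unit = R$276.27 − R$129.23 = R$147.04.
Required volume = (fixed costs + target profit) ÷ CM = (R$10,095,400 + R$13,951,000) ÷ R$147.04 = 163,536.45, so 163,537 tiles.

163,537 tiles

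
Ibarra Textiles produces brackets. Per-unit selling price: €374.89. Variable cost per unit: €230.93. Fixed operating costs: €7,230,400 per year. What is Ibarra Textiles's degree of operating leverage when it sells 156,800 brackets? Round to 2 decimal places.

1.47

Total contribution margin = 156,800 × €143.96 = €22,572,928.00.
Subtracting fixed costs: EBIT = €22,572,928.00 − €7,230,400 = €15,342,528.00.
Degree of operating leverage = €22,572,928.00 / €15,342,528.00 = 1.4713.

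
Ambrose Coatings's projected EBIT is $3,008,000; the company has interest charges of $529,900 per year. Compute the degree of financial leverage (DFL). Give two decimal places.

Interest = $529,900.00.
DFL = EBIT ÷ (EBIT − I) = $3,008,000 ÷ ($3,008,000 − $529,900.00) = $3,008,000 ÷ $2,478,100.00 = 1.2138.

1.21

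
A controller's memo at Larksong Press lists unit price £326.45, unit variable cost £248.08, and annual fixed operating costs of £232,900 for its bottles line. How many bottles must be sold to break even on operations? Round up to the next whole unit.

2,972 bottles

Unit CM = price − variable cost = £326.45 − £248.08 = £78.37.
Break-even volume = fixed costs ÷ CM per unit = £232,900 ÷ £78.37 = 2,971.80, so 2,972 bottles.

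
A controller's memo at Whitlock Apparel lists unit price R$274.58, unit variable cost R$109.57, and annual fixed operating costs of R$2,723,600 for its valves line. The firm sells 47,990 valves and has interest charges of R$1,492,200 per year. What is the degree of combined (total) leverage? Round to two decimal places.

Contribution at this volume is 47,990 × R$165.01 = R$7,918,829.90.
Subtracting fixed costs: EBIT = R$7,918,829.90 − R$2,723,600 = R$5,195,229.90. Interest = R$1,492,200.00.
DOL = R$7,918,829.90 ÷ R$5,195,229.90 = 1.5243; DFL = R$5,195,229.90 ÷ R$3,703,029.90 = 1.4030.
Combined leverage = 1.5243 × 1.4030 = 2.1386.

2.14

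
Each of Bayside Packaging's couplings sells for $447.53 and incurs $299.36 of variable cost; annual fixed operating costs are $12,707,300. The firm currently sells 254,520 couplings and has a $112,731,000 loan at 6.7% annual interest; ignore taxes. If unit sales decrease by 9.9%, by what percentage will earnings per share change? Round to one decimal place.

-21.4%

Contribution at this volume is 254,520 × $148.17 = $37,712,228.40.
Operating income = contribution − fixed costs = $37,712,228.40 − $12,707,300 = $25,004,928.40.
Interest = $7,552,977.00, so EBIT − I = $17,451,951.40.
DCL = total CM / (EBIT − I) = $37,712,228.40 / $17,451,951.40 = 2.1609.
%ΔEPS = DCL × %ΔSales = 2.1609 × -9.9% = -21.4%.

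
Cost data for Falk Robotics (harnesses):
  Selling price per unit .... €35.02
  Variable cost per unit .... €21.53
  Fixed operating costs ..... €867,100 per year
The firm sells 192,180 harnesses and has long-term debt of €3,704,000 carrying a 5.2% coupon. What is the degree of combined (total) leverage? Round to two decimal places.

At 192,180 units, contribution = 192,180 × €13.49 = €2,592,508.20.
EBIT = €2,592,508.20 − €867,100 = €1,725,408.20. Interest = €192,608.00, so EBIT − I = €1,532,800.20.
Degree of total leverage = total CM / (EBIT − interest) = €2,592,508.20 / €1,532,800.20 = 1.6914.

1.69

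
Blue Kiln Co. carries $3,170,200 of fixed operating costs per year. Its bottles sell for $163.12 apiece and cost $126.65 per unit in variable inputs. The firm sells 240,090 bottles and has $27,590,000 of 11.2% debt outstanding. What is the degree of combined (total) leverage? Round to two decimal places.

3.51

Contribution at this volume is 240,090 × $36.47 = $8,756,082.30.
Operating income = contribution − fixed costs = $8,756,082.30 − $3,170,200 = $5,585,882.30. Interest = $3,090,080.00, so EBIT − I = $2,495,802.30.
Degree of total leverage = total CM / (EBIT − interest) = $8,756,082.30 / $2,495,802.30 = 3.5083.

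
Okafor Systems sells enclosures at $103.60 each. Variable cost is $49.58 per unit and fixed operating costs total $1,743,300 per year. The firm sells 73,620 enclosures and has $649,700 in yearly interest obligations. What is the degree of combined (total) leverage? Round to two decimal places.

Contribution at this volume is 73,620 × $54.02 = $3,976,952.40.
Operating income = contribution − fixed costs = $3,976,952.40 − $1,743,300 = $2,233,652.40. Interest = $649,700.00, so EBIT − I = $1,583,952.40.
DCL = contribution ÷ (EBIT − I) = $3,976,952.40 ÷ $1,583,952.40 = 2.5108.

2.51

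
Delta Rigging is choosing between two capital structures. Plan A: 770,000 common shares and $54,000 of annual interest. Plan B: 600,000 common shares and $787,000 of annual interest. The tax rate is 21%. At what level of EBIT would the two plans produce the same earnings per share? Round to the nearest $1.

$3,374,059

Set EPS_A = EPS_B: (EBIT − $54,000)(1 − 0.21) ÷ 770,000 = (EBIT − $787,000)(1 − 0.21) ÷ 600,000.
The (1 − t) factor cancels: (EBIT − 54,000) × 600,000 = (EBIT − 787,000) × 770,000.
EBIT × (770,000 − 600,000) = 787,000 × 770,000 − 54,000 × 600,000 = 573,590,000,000, so EBIT = 573,590,000,000 ÷ 170,000 = 3,374,058.82.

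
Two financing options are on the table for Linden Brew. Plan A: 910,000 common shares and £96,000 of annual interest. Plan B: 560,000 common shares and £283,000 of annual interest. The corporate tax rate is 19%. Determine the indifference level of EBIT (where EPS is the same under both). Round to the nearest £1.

£582,200

At indifference, (EBIT − 96,000)(1 − t)/910,000 = (EBIT − 283,000)(1 − t)/560,000.
Cancelling (1 − t) and cross-multiplying: 560,000·(EBIT − 96,000) = 910,000·(EBIT − 283,000).
EBIT × (910,000 − 560,000) = 283,000 × 910,000 − 96,000 × 560,000 = 203,770,000,000, so EBIT = 203,770,000,000 ÷ 350,000 = 582,200.00.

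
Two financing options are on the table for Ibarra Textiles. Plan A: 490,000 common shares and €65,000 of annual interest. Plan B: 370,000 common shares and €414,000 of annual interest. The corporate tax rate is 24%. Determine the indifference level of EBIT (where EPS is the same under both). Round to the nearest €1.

€1,490,083

At indifference, (EBIT − 65,000)(1 − t)/490,000 = (EBIT − 414,000)(1 − t)/370,000.
Cancelling (1 − t) and cross-multiplying: 370,000·(EBIT − 65,000) = 490,000·(EBIT − 414,000).
EBIT × (490,000 − 370,000) = 414,000 × 490,000 − 65,000 × 370,000 = 178,810,000,000, so EBIT = 178,810,000,000 ÷ 120,000 = 1,490,083.33.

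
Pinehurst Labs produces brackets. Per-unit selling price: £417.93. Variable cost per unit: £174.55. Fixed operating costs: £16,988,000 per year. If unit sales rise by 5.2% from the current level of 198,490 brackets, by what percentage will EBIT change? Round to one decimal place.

Contribution at this volume is 198,490 × £243.38 = £48,308,496.20.
Subtracting fixed costs: EBIT = £48,308,496.20 − £16,988,000 = £31,320,496.20.
Degree of operating leverage = £48,308,496.20 / £31,320,496.20 = 1.5424.
%ΔEBIT = DOL × %ΔSales = 1.5424 × +5.2% = +8.0%.

+8.0%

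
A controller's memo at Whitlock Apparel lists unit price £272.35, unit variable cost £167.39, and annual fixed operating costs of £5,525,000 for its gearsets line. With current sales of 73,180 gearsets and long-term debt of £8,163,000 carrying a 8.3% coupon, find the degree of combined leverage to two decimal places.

5.20

Total contribution margin = 73,180 × £104.96 = £7,680,972.80.
Subtracting fixed costs: EBIT = £7,680,972.80 − £5,525,000 = £2,155,972.80. Interest = £677,529.00, so EBIT − I = £1,478,443.80.
Degree of total leverage = total CM / (EBIT − interest) = £7,680,972.80 / £1,478,443.80 = 5.1953.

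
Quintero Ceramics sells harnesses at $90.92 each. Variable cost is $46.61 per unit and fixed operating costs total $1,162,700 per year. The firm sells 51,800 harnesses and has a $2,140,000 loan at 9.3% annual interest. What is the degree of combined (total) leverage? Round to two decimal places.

Total contribution margin = 51,800 × $44.31 = $2,295,258.00.
EBIT = $2,295,258.00 − $1,162,700 = $1,132,558.00. Interest = $199,020.00, so EBIT − I = $933,538.00.
DCL = contribution ÷ (EBIT − I) = $2,295,258.00 ÷ $933,538.00 = 2.4587.

2.46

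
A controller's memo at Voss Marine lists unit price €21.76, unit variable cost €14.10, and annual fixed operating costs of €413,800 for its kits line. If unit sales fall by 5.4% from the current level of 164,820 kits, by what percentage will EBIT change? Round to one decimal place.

-8.0%

At 164,820 units, contribution = 164,820 × €7.66 = €1,262,521.20.
Subtracting fixed costs: EBIT = €1,262,521.20 − €413,800 = €848,721.20.
DOL = contribution ÷ EBIT = €1,262,521.20 ÷ €848,721.20 = 1.4876.
%ΔEBIT = DOL × %ΔSales = 1.4876 × -5.4% = -8.0%.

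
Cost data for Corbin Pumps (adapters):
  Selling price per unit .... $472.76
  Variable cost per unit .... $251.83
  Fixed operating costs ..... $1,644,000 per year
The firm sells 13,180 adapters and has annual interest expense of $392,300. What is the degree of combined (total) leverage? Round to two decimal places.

At 13,180 units, contribution = 13,180 × $220.93 = $2,911,857.40.
Operating income = contribution − fixed costs = $2,911,857.40 − $1,644,000 = $1,267,857.40. Interest = $392,300.00.
DOL = $2,911,857.40 ÷ $1,267,857.40 = 2.2967; DFL = $1,267,857.40 ÷ $875,557.40 = 1.4481.
Combined leverage = 2.2967 × 1.4481 = 3.3259.

3.33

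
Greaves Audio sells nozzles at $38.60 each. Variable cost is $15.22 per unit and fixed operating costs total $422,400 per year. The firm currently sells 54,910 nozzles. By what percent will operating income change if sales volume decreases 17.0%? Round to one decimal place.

Contribution at this volume is 54,910 × $23.38 = $1,283,795.80.
EBIT = $1,283,795.80 − $422,400 = $861,395.80.
So DOL = total CM / EBIT = $1,283,795.80 / $861,395.80 = 1.4904.
So EBIT moves 1.4904 × (-17.0%) = -25.3%.

-25.3%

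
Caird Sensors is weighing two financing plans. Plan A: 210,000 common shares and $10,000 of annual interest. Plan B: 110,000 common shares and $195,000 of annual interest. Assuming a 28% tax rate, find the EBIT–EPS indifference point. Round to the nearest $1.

At indifference, (EBIT − 10,000)(1 − t)/210,000 = (EBIT − 195,000)(1 − t)/110,000.
Cancelling (1 − t) and cross-multiplying: 110,000·(EBIT − 10,000) = 210,000·(EBIT − 195,000).
Solving, EBIT = (195,000·210,000 − 10,000·110,000) / (210,000 − 110,000) = 39,850,000,000 / 100,000 = 398,500.00.

$398,500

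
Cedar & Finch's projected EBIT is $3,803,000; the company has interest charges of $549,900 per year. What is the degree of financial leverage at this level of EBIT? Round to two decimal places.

Annual interest charges come to $549,900.00.
DFL = EBIT ÷ (EBIT − I) = $3,803,000 ÷ ($3,803,000 − $549,900.00) = $3,803,000 ÷ $3,253,100.00 = 1.1690.

1.17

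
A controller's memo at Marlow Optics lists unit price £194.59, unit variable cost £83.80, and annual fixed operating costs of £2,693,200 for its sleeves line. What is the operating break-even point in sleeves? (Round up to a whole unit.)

Each unit contributes £194.59 − £83.80 = £110.79.
Units to break even: £2,693,200 ÷ £110.79 = 24,309.05, rounded up to 24,310.

24,310 sleeves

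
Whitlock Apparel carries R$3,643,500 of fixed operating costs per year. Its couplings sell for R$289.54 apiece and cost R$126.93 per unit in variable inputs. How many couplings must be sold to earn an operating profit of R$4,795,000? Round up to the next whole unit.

Contribution margin per unit = R$289.54 − R$126.93 = R$162.61.
Need Q such that Q × R$162.61 − R$3,643,500 = R$4,795,000, i.e. Q = R$8,438,500 / R$162.61 = 51,894.10 → 51,895.

51,895 couplings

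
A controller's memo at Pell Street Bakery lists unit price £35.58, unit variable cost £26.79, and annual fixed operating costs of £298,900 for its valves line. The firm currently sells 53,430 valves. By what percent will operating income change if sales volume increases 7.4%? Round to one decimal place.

+20.4%

Contribution at this volume is 53,430 × £8.79 = £469,649.70.
Subtracting fixed costs: EBIT = £469,649.70 − £298,900 = £170,749.70.
Degree of operating leverage = £469,649.70 / £170,749.70 = 2.7505.
Operating income changes by 2.7505 × +7.4% = +20.4%.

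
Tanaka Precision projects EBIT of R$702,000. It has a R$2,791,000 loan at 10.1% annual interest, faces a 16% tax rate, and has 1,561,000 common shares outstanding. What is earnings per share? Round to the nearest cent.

Pre-tax income = R$702,000 − R$281,891.00 = R$420,109.00.
After tax at 16%: net income = R$420,109.00 × 0.84 = R$352,891.56.
Per share: R$352,891.56 / 1,561,000 shares = R$0.23.

R$0.23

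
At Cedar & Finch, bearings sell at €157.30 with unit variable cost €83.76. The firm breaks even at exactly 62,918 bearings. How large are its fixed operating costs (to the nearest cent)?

Each unit contributes €157.30 − €83.76 = €73.54.
Since BE = FC / CM, FC = 62,918 × €73.54 = €4,626,989.72.

€4,626,989.72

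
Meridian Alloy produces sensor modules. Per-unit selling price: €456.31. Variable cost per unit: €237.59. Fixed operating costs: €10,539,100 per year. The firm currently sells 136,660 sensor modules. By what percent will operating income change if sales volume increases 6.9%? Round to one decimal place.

+10.7%

Contribution at this volume is 136,660 × €218.72 = €29,890,275.20.
Subtracting fixed costs: EBIT = €29,890,275.20 − €10,539,100 = €19,351,175.20.
Degree of operating leverage = €29,890,275.20 / €19,351,175.20 = 1.5446.
Operating income changes by 1.5446 × +6.9% = +10.7%.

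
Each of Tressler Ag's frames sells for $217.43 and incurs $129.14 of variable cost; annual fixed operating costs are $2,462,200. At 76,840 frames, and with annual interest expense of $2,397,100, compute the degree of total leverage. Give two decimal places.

3.52

At 76,840 units, contribution = 76,840 × $88.29 = $6,784,203.60.
Subtracting fixed costs: EBIT = $6,784,203.60 − $2,462,200 = $4,322,003.60. Interest = $2,397,100.00.
DOL = $6,784,203.60 ÷ $4,322,003.60 = 1.5697; DFL = $4,322,003.60 ÷ $1,924,903.60 = 2.2453.
DCL = DOL × DFL = 1.5697 × 2.2453 = 3.5244.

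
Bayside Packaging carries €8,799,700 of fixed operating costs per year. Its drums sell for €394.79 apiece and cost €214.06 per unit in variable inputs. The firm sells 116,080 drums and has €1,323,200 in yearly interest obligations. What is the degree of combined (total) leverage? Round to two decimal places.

1.93

Contribution at this volume is 116,080 × €180.73 = €20,979,138.40.
EBIT = €20,979,138.40 − €8,799,700 = €12,179,438.40. Interest = €1,323,200.00.
DOL = €20,979,138.40 ÷ €12,179,438.40 = 1.7225; DFL = €12,179,438.40 ÷ €10,856,238.40 = 1.1219.
DCL = DOL × DFL = 1.7225 × 1.1219 = 1.9325.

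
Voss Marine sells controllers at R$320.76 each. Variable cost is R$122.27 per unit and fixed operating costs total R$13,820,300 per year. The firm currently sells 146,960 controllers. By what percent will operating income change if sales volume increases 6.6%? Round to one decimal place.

+12.5%

Contribution at this volume is 146,960 × R$198.49 = R$29,170,090.40.
EBIT = R$29,170,090.40 − R$13,820,300 = R$15,349,790.40.
So DOL = total CM / EBIT = R$29,170,090.40 / R$15,349,790.40 = 1.9004.
%ΔEBIT = DOL × %ΔSales = 1.9004 × +6.6% = +12.5%.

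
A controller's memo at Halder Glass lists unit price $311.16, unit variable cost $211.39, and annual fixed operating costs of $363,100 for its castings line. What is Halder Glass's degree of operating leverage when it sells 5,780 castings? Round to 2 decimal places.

Contribution at this volume is 5,780 × $99.77 = $576,670.60.
Operating income = contribution − fixed costs = $576,670.60 − $363,100 = $213,570.60.
Degree of operating leverage = $576,670.60 / $213,570.60 = 2.7001.

2.70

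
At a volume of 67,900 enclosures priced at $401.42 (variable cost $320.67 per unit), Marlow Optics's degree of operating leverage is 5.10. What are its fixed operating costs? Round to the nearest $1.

$4,407,842

Contribution at this volume is 67,900 × $80.75 = $5,482,925.00.
DOL = contribution / EBIT, so EBIT = $5,482,925.00 / 5.10 = $1,075,083.33.
And FC = contribution − EBIT = $5,482,925.00 − $1,075,083.33 = $4,407,842.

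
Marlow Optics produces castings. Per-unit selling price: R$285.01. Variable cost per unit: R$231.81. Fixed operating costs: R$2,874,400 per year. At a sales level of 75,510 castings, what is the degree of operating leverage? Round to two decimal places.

3.52

At 75,510 units, contribution = 75,510 × R$53.20 = R$4,017,132.00.
Operating income = contribution − fixed costs = R$4,017,132.00 − R$2,874,400 = R$1,142,732.00.
So DOL = total CM / EBIT = R$4,017,132.00 / R$1,142,732.00 = 3.5154.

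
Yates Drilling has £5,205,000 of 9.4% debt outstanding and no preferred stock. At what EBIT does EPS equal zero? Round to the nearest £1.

£489,270

Annual interest = 9.4% × £5,205,000 = £489,270.00.
Without preferred stock the financial break-even is simply EBIT = interest = £489,270.00.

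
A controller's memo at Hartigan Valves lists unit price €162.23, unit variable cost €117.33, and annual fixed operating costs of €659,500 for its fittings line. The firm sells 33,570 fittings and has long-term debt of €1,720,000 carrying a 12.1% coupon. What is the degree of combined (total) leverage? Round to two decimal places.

Contribution at this volume is 33,570 × €44.90 = €1,507,293.00.
Subtracting fixed costs: EBIT = €1,507,293.00 − €659,500 = €847,793.00. Interest = €208,120.00.
DOL = €1,507,293.00 ÷ €847,793.00 = 1.7779; DFL = €847,793.00 ÷ €639,673.00 = 1.3254.
Combined leverage = 1.7779 × 1.3254 = 2.3564.

2.36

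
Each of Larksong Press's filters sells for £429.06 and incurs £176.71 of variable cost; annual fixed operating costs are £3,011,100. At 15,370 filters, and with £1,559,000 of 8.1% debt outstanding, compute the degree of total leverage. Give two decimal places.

5.23

Total contribution margin = 15,370 × £252.35 = £3,878,619.50.
Subtracting fixed costs: EBIT = £3,878,619.50 − £3,011,100 = £867,519.50. Interest = £126,279.00, so EBIT − I = £741,240.50.
DCL = contribution ÷ (EBIT − I) = £3,878,619.50 ÷ £741,240.50 = 5.2326.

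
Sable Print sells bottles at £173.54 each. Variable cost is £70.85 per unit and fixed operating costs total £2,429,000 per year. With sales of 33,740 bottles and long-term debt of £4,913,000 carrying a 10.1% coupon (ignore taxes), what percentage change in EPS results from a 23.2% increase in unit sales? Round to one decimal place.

+149.0%

Contribution at this volume is 33,740 × £102.69 = £3,464,760.60.
Operating income = contribution − fixed costs = £3,464,760.60 − £2,429,000 = £1,035,760.60.
Interest = £496,213.00, so EBIT − I = £539,547.60.
Degree of combined leverage = contribution ÷ (EBIT − I) = £3,464,760.60 ÷ £539,547.60 = 6.4216.
%ΔEPS = DCL × %ΔSales = 6.4216 × +23.2% = +149.0%.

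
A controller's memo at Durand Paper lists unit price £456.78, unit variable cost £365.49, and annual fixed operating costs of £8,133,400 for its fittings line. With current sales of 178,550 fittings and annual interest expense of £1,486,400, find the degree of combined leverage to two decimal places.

2.44

Contribution at this volume is 178,550 × £91.29 = £16,299,829.50.
Operating income = contribution − fixed costs = £16,299,829.50 − £8,133,400 = £8,166,429.50. Interest = £1,486,400.00, so EBIT − I = £6,680,029.50.
Degree of total leverage = total CM / (EBIT − interest) = £16,299,829.50 / £6,680,029.50 = 2.4401.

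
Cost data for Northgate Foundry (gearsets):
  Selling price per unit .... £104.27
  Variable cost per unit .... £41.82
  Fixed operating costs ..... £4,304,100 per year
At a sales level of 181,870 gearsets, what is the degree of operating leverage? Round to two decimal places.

1.61

Total contribution margin = 181,870 × £62.45 = £11,357,781.50.
EBIT = £11,357,781.50 − £4,304,100 = £7,053,681.50.
DOL = contribution ÷ EBIT = £11,357,781.50 ÷ £7,053,681.50 = 1.6102.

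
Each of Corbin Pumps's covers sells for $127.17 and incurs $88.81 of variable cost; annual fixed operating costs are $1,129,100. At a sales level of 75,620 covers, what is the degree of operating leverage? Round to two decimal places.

Contribution at this volume is 75,620 × $38.36 = $2,900,783.20.
Operating income = contribution − fixed costs = $2,900,783.20 − $1,129,100 = $1,771,683.20.
So DOL = total CM / EBIT = $2,900,783.20 / $1,771,683.20 = 1.6373.

1.64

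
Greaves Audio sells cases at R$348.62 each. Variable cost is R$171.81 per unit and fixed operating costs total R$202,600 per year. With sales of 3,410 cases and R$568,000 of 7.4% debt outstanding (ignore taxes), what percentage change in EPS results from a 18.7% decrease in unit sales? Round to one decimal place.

Contribution at this volume is 3,410 × R$176.81 = R$602,922.10.
Operating income = contribution − fixed costs = R$602,922.10 − R$202,600 = R$400,322.10.
After interest of R$42,032.00, pre-tax earnings = R$358,290.10.
Degree of combined leverage = contribution ÷ (EBIT − I) = R$602,922.10 ÷ R$358,290.10 = 1.6828.
EPS therefore changes by 1.6828 × (-18.7%) = -31.5%.

-31.5%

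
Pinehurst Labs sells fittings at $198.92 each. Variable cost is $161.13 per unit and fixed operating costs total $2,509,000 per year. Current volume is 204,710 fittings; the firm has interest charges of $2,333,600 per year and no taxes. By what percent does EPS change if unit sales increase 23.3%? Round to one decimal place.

+62.3%

Total contribution margin = 204,710 × $37.79 = $7,735,990.90.
Subtracting fixed costs: EBIT = $7,735,990.90 − $2,509,000 = $5,226,990.90.
After interest of $2,333,600.00, pre-tax earnings = $2,893,390.90.
Degree of combined leverage = contribution ÷ (EBIT − I) = $7,735,990.90 ÷ $2,893,390.90 = 2.6737.
EPS therefore changes by 2.6737 × (+23.3%) = +62.3%.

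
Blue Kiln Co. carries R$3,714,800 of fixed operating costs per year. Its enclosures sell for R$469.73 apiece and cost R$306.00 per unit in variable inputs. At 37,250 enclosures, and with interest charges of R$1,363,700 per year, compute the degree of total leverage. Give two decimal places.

At 37,250 units, contribution = 37,250 × R$163.73 = R$6,098,942.50.
EBIT = R$6,098,942.50 − R$3,714,800 = R$2,384,142.50. Interest = R$1,363,700.00.
DOL = R$6,098,942.50 ÷ R$2,384,142.50 = 2.5581; DFL = R$2,384,142.50 ÷ R$1,020,442.50 = 2.3364.
DCL = DOL × DFL = 2.5581 × 2.3364 = 5.9767.

5.98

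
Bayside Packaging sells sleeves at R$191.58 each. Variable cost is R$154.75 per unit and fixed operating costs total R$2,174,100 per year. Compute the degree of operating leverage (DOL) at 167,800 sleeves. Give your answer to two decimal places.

Contribution at this volume is 167,800 × R$36.83 = R$6,180,074.00.
Subtracting fixed costs: EBIT = R$6,180,074.00 − R$2,174,100 = R$4,005,974.00.
DOL = contribution ÷ EBIT = R$6,180,074.00 ÷ R$4,005,974.00 = 1.5427.

1.54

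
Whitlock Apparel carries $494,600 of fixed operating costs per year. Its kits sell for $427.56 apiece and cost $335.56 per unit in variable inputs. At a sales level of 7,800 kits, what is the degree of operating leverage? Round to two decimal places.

3.22

At 7,800 units, contribution = 7,800 × $92.00 = $717,600.00.
EBIT = $717,600.00 − $494,600 = $223,000.00.
DOL = contribution ÷ EBIT = $717,600.00 ÷ $223,000.00 = 3.2179.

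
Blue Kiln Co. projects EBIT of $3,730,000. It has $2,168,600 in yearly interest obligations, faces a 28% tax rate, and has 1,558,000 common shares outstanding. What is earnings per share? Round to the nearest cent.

Interest = $2,168,600.00, so EBT = $3,730,000 − $2,168,600.00 = $1,561,400.00.
Net income = $1,561,400.00 × (1 − 0.28) = $1,124,208.00.
Per share: $1,124,208.00 / 1,558,000 shares = $0.72.

$0.72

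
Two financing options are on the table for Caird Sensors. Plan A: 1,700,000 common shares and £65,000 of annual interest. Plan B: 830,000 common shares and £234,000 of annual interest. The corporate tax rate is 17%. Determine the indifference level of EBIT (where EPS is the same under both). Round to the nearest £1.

£395,230

Set EPS_A = EPS_B: (EBIT − £65,000)(1 − 0.17) ÷ 1,700,000 = (EBIT − £234,000)(1 − 0.17) ÷ 830,000.
Cancelling (1 − t) and cross-multiplying: 830,000·(EBIT − 65,000) = 1,700,000·(EBIT − 234,000).
EBIT × (1,700,000 − 830,000) = 234,000 × 1,700,000 − 65,000 × 830,000 = 343,850,000,000, so EBIT = 343,850,000,000 ÷ 870,000 = 395,229.89.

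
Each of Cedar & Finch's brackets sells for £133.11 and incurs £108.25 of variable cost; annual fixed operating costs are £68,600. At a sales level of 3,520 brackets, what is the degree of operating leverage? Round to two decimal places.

4.63

Contribution at this volume is 3,520 × £24.86 = £87,507.20.
Operating income = contribution − fixed costs = £87,507.20 − £68,600 = £18,907.20.
DOL = contribution ÷ EBIT = £87,507.20 ÷ £18,907.20 = 4.6282.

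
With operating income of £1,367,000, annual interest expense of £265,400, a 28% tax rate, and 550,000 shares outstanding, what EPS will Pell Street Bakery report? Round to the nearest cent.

Interest = £265,400.00, so EBT = £1,367,000 − £265,400.00 = £1,101,600.00.
After tax at 28%: net income = £1,101,600.00 × 0.72 = £793,152.00.
EPS = £793,152.00 ÷ 550,000 = £1.44.

£1.44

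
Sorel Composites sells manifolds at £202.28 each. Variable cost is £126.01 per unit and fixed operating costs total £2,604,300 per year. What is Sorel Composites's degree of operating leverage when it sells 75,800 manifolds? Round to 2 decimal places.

Total contribution margin = 75,800 × £76.27 = £5,781,266.00.
EBIT = £5,781,266.00 − £2,604,300 = £3,176,966.00.
So DOL = total CM / EBIT = £5,781,266.00 / £3,176,966.00 = 1.8197.

1.82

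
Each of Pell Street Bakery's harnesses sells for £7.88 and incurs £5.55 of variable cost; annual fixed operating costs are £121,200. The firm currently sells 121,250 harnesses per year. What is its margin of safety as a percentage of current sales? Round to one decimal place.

57.1%

Each unit contributes £7.88 − £5.55 = £2.33. Break-even units = £121,200 ÷ £2.33 = 52,017.17; break-even revenue = 52,017.17 × £7.88 = £409,895.28.
Current sales = 121,250 × £7.88 = £955,450.00.
Margin of safety = (£955,450.00 − £409,895.28) ÷ £955,450.00 = 57.1%.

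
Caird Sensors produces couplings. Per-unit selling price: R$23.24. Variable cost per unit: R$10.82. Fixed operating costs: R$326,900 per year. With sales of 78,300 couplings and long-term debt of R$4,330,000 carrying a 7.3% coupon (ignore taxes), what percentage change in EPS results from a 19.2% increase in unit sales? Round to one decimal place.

+56.7%

Total contribution margin = 78,300 × R$12.42 = R$972,486.00.
EBIT = R$972,486.00 − R$326,900 = R$645,586.00.
Interest = R$316,090.00, so EBIT − I = R$329,496.00.
DCL = total CM / (EBIT − I) = R$972,486.00 / R$329,496.00 = 2.9514.
EPS therefore changes by 2.9514 × (+19.2%) = +56.7%.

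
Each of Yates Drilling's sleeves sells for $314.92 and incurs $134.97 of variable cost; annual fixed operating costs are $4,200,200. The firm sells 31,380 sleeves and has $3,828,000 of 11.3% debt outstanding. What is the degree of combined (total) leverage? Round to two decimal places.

Contribution at this volume is 31,380 × $179.95 = $5,646,831.00.
Subtracting fixed costs: EBIT = $5,646,831.00 − $4,200,200 = $1,446,631.00. Interest = $432,564.00.
DOL = $5,646,831.00 ÷ $1,446,631.00 = 3.9034; DFL = $1,446,631.00 ÷ $1,014,067.00 = 1.4266.
Combined leverage = 3.9034 × 1.4266 = 5.5686.

5.57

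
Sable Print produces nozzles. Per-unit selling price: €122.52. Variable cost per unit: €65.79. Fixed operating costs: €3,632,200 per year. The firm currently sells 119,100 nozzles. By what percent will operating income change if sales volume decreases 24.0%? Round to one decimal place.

At 119,100 units, contribution = 119,100 × €56.73 = €6,756,543.00.
EBIT = €6,756,543.00 − €3,632,200 = €3,124,343.00.
So DOL = total CM / EBIT = €6,756,543.00 / €3,124,343.00 = 2.1625.
So EBIT moves 2.1625 × (-24.0%) = -51.9%.

-51.9%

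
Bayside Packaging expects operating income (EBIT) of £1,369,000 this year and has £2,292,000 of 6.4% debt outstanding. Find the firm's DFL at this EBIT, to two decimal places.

Annual interest charges come to £146,688.00.
Degree of financial leverage = EBIT / (EBIT − interest) = £1,369,000 / £1,222,312.00 = 1.1200.

1.12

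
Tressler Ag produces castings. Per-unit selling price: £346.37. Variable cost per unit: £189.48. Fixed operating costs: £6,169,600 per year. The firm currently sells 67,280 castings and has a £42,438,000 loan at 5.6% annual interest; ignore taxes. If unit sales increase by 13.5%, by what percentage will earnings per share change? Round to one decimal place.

Contribution at this volume is 67,280 × £156.89 = £10,555,559.20.
Subtracting fixed costs: EBIT = £10,555,559.20 − £6,169,600 = £4,385,959.20.
Interest = £2,376,528.00, so EBIT − I = £2,009,431.20.
Degree of combined leverage = contribution ÷ (EBIT − I) = £10,555,559.20 ÷ £2,009,431.20 = 5.2530.
EPS therefore changes by 5.2530 × (+13.5%) = +70.9%.

+70.9%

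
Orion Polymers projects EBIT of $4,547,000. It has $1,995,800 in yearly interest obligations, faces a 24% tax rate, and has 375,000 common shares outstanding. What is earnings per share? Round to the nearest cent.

Pre-tax income = $4,547,000 − $1,995,800.00 = $2,551,200.00.
Net income = $2,551,200.00 × (1 − 0.24) = $1,938,912.00.
Per share: $1,938,912.00 / 375,000 shares = $5.17.

$5.17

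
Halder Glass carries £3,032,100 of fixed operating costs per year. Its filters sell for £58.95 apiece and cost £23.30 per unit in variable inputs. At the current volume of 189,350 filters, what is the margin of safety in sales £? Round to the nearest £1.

£6,148,373

Unit CM = price − variable cost = £58.95 − £23.30 = £35.65. Break-even units = £3,032,100 ÷ £35.65 = 85,051.89; break-even revenue = 85,051.89 × £58.95 = £5,013,809.12.
Actual sales revenue = 189,350 × £58.95 = £11,162,182.50.
Margin of safety = £11,162,182.50 − £5,013,809.12 = £6,148,373.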